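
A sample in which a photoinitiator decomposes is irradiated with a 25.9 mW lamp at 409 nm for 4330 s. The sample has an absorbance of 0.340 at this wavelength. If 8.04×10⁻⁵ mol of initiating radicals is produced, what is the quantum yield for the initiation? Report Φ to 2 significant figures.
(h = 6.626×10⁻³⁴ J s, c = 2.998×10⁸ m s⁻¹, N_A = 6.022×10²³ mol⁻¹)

Photon energy at 409 nm: hc/λ = (6.626×10⁻³⁴)(2.998×10⁸)/(409×10⁻⁹) = 4.857×10⁻¹⁹ J.
Energy delivered: (25.9 mW)(4330 s) = 112.1 J.
Photons incident: 112.1 / 4.857×10⁻¹⁹ = 2.308×10²⁰, i.e. 2.308×10²⁰/6.022×10²³ = 3.833×10⁻⁴ mol.
Fraction absorbed: 1 − 10^(−0.340) = 0.5429.
Photons absorbed: 0.5429 × 3.833×10⁻⁴ = 2.081×10⁻⁴ mol.
Φ = 8.04×10⁻⁵ mol / 2.081×10⁻⁴ mol photons = 0.39.

Φ = 0.39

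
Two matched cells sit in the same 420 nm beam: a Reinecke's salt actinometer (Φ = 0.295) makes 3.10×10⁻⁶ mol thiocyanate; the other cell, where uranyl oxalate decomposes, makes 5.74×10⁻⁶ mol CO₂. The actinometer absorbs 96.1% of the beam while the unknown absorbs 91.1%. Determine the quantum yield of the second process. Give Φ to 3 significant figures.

Φ = 0.576

Photons absorbed by the actinometer: 3.10×10⁻⁶ / 0.295 = 1.051×10⁻⁵ mol.
Incident flux: 1.051×10⁻⁵ / 0.961 = 1.094×10⁻⁵ einstein.
Absorbed by unknown: 0.911 × 1.094×10⁻⁵ = 9.966×10⁻⁶ mol.
Φ(unknown) = 5.74×10⁻⁶ / 9.966×10⁻⁶ = 0.576.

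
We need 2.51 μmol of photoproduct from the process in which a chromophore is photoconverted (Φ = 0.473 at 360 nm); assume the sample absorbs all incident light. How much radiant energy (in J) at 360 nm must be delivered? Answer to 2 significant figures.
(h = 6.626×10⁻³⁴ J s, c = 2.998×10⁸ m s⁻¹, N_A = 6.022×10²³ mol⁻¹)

1.8 J

Product: 2.51 μmol = 2.51×10⁻⁶ mol.
Photons that must be absorbed: 2.51×10⁻⁶ / 0.473 = 5.307×10⁻⁶ mol.
Photon energy: hc/λ = 5.518×10⁻¹⁹ J; per mole, 3.323×10⁵ J mol⁻¹.
Energy required: 5.307×10⁻⁶ × 3.323×10⁵ = 1.8 J.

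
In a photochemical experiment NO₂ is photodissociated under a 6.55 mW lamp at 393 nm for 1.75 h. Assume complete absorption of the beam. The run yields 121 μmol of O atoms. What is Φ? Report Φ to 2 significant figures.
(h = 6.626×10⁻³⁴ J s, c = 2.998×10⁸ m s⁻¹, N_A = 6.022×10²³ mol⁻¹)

Φ = 0.89

Product: 121 μmol = 1.21×10⁻⁴ mol.
Photon energy at 393 nm: hc/λ = (6.626×10⁻³⁴)(2.998×10⁸)/(393×10⁻⁹) = 5.055×10⁻¹⁹ J.
Energy delivered: (6.55 mW)(6300 s) = 41.26 J.
Photons incident: 41.26 / 5.055×10⁻¹⁹ = 8.162×10¹⁹, i.e. 8.162×10¹⁹/6.022×10²³ = 1.355×10⁻⁴ mol.
Φ = 1.21×10⁻⁴ mol / 1.355×10⁻⁴ mol photons = 0.89.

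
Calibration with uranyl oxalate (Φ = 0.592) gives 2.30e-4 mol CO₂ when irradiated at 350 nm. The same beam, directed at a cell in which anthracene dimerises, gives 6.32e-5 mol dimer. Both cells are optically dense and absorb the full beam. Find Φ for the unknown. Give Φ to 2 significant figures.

Φ = 0.16

Photons absorbed by the actinometer: 2.30e-4 / 0.592 = 3.885e-4 mol.
Φ(unknown) = 6.32e-5 / 3.885e-4 = 0.16.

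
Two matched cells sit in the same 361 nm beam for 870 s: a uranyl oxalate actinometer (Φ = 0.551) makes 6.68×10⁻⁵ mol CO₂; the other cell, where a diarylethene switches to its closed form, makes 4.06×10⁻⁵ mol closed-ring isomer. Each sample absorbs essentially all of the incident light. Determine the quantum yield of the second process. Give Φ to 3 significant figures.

Photons absorbed by the actinometer: 6.68×10⁻⁵ / 0.551 = 1.212×10⁻⁴ mol.
Φ(unknown) = 4.06×10⁻⁵ / 1.212×10⁻⁴ = 0.335.

Φ = 0.335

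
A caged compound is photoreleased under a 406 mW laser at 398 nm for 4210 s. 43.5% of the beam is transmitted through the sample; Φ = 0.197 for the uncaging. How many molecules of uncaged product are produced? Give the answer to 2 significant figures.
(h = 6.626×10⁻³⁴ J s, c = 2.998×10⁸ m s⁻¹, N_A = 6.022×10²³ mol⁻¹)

Photon energy at 398 nm: hc/λ = (6.626×10⁻³⁴)(2.998×10⁸)/(398×10⁻⁹) = 4.991×10⁻¹⁹ J.
Energy delivered: (406 mW)(4210 s) = 1709 J.
Photons incident: 1709 / 4.991×10⁻¹⁹ = 3.424×10²¹, i.e. 3.424×10²¹/6.022×10²³ = 0.005686 mol.
Fraction absorbed: 1 − 43.5/100 = 0.5650.
Photons absorbed: 0.5650 × 0.005686 = 0.003213 mol.
Product: Φ × n_abs = 0.197 × 0.003213 = 6.330×10⁻⁴ mol.
As a count: 6.330×10⁻⁴ × 6.022×10²³ = 3.8×10²⁰.

3.8×10²⁰ molecules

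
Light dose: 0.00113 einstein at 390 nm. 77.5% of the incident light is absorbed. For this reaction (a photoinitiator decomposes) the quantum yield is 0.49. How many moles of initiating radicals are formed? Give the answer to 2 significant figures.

4.3×10⁻⁴ mol

Photons absorbed: 0.775 × 0.00113 = 8.758×10⁻⁴ mol.
Product: Φ × n_abs = 0.49 × 8.758×10⁻⁴ = 4.291×10⁻⁴ mol.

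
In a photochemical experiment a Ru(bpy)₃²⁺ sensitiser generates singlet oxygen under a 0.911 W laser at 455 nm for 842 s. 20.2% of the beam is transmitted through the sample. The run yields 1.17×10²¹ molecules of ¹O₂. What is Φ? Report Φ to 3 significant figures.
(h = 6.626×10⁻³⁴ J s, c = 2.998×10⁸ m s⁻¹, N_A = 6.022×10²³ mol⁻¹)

Product: 1.17×10²¹ / 6.022×10²³ = 0.001943 mol.
Photon energy at 455 nm: hc/λ = (6.626×10⁻³⁴)(2.998×10⁸)/(455×10⁻⁹) = 4.366×10⁻¹⁹ J.
Energy delivered: (0.911 W)(842 s) = 767.1 J.
Photons incident: 767.1 / 4.366×10⁻¹⁹ = 1.757×10²¹, i.e. 1.757×10²¹/6.022×10²³ = 0.002918 mol.
Fraction absorbed: 1 − 20.2/100 = 0.7980.
Photons absorbed: 0.7980 × 0.002918 = 0.002329 mol.
Φ = 0.001943 mol / 0.002329 mol photons = 0.834.

Φ = 0.834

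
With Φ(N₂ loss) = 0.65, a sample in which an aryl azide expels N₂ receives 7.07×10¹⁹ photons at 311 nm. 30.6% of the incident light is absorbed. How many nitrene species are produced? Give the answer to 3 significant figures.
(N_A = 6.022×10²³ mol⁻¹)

1.41×10¹⁹ species

Moles of photons: 7.07×10¹⁹ / 6.022×10²³ = 1.174×10⁻⁴ mol.
Photons absorbed: 0.306 × 1.174×10⁻⁴ = 3.592×10⁻⁵ mol.
Product: Φ × n_abs = 0.65 × 3.592×10⁻⁵ = 2.335×10⁻⁵ mol.
As a count: 2.335×10⁻⁵ × 6.022×10²³ = 1.41×10¹⁹.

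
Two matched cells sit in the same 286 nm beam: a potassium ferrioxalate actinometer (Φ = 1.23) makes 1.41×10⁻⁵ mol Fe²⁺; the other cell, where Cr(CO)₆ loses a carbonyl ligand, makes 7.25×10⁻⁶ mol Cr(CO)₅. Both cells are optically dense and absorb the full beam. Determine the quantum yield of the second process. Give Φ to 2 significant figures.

Photons absorbed by the actinometer: 1.41×10⁻⁵ / 1.23 = 1.146×10⁻⁵ mol.
Φ(unknown) = 7.25×10⁻⁶ / 1.146×10⁻⁵ = 0.63.

Φ = 0.63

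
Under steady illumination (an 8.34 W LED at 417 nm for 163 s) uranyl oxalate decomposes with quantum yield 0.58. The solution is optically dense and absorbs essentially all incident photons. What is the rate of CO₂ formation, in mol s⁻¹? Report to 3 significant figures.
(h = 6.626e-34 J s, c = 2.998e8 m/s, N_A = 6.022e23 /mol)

Photon energy at 417 nm: hc/λ = (6.626e-34)(2.998e8)/(417e-9) = 4.764e-19 J.
Energy delivered: (8.34 W)(163 s) = 1359 J.
Photons incident: 1359 / 4.764e-19 = 2.853e21, i.e. 2.853e21/6.022e23 = 0.004738 mol.
Product formed: 0.58 × 0.004738 = 0.002748 mol.
Rate: 0.002748 / 163 s = 1.69e-5 mol s⁻¹.

1.69e-5 mol s⁻¹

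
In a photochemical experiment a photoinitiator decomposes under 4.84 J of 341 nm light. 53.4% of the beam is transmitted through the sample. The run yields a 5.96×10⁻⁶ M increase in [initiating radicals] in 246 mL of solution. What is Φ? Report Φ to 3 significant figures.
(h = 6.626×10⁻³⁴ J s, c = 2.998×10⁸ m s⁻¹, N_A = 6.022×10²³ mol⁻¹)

Φ = 0.228

Product: (5.96×10⁻⁶ M)(0.246 L) = 1.466×10⁻⁶ mol.
Photon energy at 341 nm: hc/λ = (6.626×10⁻³⁴)(2.998×10⁸)/(341×10⁻⁹) = 5.825×10⁻¹⁹ J.
Photons incident: 4.84 / 5.825×10⁻¹⁹ = 8.309×10¹⁸, i.e. 8.309×10¹⁸/6.022×10²³ = 1.380×10⁻⁵ mol.
Fraction absorbed: 1 − 53.4/100 = 0.4660.
Photons absorbed: 0.4660 × 1.380×10⁻⁵ = 6.431×10⁻⁶ mol.
Φ = 1.466×10⁻⁶ mol / 6.431×10⁻⁶ mol photons = 0.228.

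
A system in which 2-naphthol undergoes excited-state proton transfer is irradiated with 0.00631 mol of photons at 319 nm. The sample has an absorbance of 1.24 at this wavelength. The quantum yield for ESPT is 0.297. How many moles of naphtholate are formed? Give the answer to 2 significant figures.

Fraction absorbed: 1 − 10^(−1.24) = 0.9425.
Photons absorbed: 0.9425 × 0.00631 = 0.005947 mol.
Product: Φ × n_abs = 0.297 × 0.005947 = 0.001766 mol.

0.0018 mol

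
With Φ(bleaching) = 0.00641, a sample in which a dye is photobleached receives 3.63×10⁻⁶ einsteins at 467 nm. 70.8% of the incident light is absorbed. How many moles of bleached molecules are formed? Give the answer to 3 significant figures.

Photons absorbed: 0.708 × 3.63×10⁻⁶ = 2.570×10⁻⁶ mol.
Product: Φ × n_abs = 0.00641 × 2.570×10⁻⁶ = 1.647×10⁻⁸ mol.

1.65×10⁻⁸ mol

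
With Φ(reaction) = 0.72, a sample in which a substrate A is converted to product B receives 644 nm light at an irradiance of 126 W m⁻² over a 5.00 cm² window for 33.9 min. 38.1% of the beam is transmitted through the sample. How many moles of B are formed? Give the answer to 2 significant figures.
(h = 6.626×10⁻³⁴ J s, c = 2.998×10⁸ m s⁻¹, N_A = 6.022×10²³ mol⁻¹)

Photon energy at 644 nm: hc/λ = (6.626×10⁻³⁴)(2.998×10⁸)/(644×10⁻⁹) = 3.085×10⁻¹⁹ J.
Energy delivered: (126 W m⁻²)(5.00×10⁻⁴ m²)(2034 s) = 128.1 J.
Photons incident: 128.1 / 3.085×10⁻¹⁹ = 4.152×10²⁰, i.e. 4.152×10²⁰/6.022×10²³ = 6.895×10⁻⁴ mol.
Fraction absorbed: 1 − 38.1/100 = 0.6190.
Photons absorbed: 0.6190 × 6.895×10⁻⁴ = 4.268×10⁻⁴ mol.
Product: Φ × n_abs = 0.72 × 4.268×10⁻⁴ = 3.073×10⁻⁴ mol.

3.1×10⁻⁴ mol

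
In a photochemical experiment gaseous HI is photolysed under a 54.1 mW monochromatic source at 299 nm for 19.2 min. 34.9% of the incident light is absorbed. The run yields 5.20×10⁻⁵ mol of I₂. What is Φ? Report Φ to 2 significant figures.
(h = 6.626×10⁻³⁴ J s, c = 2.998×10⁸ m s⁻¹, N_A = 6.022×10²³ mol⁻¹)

Φ = 0.96

Photon energy at 299 nm: hc/λ = (6.626×10⁻³⁴)(2.998×10⁸)/(299×10⁻⁹) = 6.644×10⁻¹⁹ J.
Energy delivered: (54.1 mW)(1152 s) = 62.32 J.
Photons incident: 62.32 / 6.644×10⁻¹⁹ = 9.380×10¹⁹, i.e. 9.380×10¹⁹/6.022×10²³ = 1.558×10⁻⁴ mol.
Photons absorbed: 0.349 × 1.558×10⁻⁴ = 5.437×10⁻⁵ mol.
Φ = 5.20×10⁻⁵ mol / 5.437×10⁻⁵ mol photons = 0.96.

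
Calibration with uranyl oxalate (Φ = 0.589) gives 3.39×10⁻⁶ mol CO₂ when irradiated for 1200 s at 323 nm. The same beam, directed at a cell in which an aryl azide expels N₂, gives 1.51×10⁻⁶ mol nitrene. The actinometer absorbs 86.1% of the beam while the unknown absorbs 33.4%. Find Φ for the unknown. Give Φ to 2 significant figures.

Photons absorbed by the actinometer: 3.39×10⁻⁶ / 0.589 = 5.756×10⁻⁶ mol.
Incident flux: 5.756×10⁻⁶ / 0.861 = 6.685×10⁻⁶ einstein.
Absorbed by unknown: 0.334 × 6.685×10⁻⁶ = 2.233×10⁻⁶ mol.
Φ(unknown) = 1.51×10⁻⁶ / 2.233×10⁻⁶ = 0.68.

Φ = 0.68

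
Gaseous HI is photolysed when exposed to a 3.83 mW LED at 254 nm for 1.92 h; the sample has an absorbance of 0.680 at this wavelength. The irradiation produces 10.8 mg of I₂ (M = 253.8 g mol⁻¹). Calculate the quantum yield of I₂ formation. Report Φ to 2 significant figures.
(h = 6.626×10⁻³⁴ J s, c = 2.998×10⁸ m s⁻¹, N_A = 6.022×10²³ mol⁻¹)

Product: 10.8 mg / 253.8 g mol⁻¹ = 4.255×10⁻⁵ mol.
Photon energy at 254 nm: hc/λ = (6.626×10⁻³⁴)(2.998×10⁸)/(254×10⁻⁹) = 7.821×10⁻¹⁹ J.
Energy delivered: (3.83 mW)(6912 s) = 26.47 J.
Photons incident: 26.47 / 7.821×10⁻¹⁹ = 3.384×10¹⁹, i.e. 3.384×10¹⁹/6.022×10²³ = 5.619×10⁻⁵ mol.
Fraction absorbed: 1 − 10^(−0.680) = 0.7911.
Photons absorbed: 0.7911 × 5.619×10⁻⁵ = 4.445×10⁻⁵ mol.
Φ = 4.255×10⁻⁵ mol / 4.445×10⁻⁵ mol photons = 0.96.

Φ = 0.96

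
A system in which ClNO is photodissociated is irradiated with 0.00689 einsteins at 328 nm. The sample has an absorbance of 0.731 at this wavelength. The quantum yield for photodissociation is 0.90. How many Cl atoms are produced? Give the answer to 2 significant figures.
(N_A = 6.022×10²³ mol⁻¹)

Fraction absorbed: 1 − 10^(−0.731) = 0.8142.
Photons absorbed: 0.8142 × 0.00689 = 0.005610 mol.
Product: Φ × n_abs = 0.90 × 0.005610 = 0.005049 mol.
As a count: 0.005049 × 6.022×10²³ = 3.0×10²¹.

3.0×10²¹ atoms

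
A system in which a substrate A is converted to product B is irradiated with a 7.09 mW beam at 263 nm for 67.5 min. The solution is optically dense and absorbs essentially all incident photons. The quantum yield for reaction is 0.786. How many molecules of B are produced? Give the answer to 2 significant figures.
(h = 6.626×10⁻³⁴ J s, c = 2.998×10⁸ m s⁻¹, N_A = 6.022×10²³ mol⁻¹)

Photon energy at 263 nm: hc/λ = (6.626×10⁻³⁴)(2.998×10⁸)/(263×10⁻⁹) = 7.553×10⁻¹⁹ J.
Energy delivered: (7.09 mW)(4050 s) = 28.71 J.
Photons incident: 28.71 / 7.553×10⁻¹⁹ = 3.801×10¹⁹, i.e. 3.801×10¹⁹/6.022×10²³ = 6.312×10⁻⁵ mol.
Product: Φ × n_abs = 0.786 × 6.312×10⁻⁵ = 4.961×10⁻⁵ mol.
As a count: 4.961×10⁻⁵ × 6.022×10²³ = 3.0×10¹⁹.

3.0×10¹⁹ molecules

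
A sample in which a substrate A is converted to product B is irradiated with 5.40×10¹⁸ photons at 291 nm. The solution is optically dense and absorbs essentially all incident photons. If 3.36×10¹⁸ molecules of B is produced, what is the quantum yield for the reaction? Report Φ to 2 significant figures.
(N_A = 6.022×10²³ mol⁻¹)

Product: 3.36×10¹⁸ / 6.022×10²³ = 5.580×10⁻⁶ mol.
Moles of photons: 5.40×10¹⁸ / 6.022×10²³ = 8.967×10⁻⁶ mol.
Φ = 5.580×10⁻⁶ mol / 8.967×10⁻⁶ mol photons = 0.62.

Φ = 0.62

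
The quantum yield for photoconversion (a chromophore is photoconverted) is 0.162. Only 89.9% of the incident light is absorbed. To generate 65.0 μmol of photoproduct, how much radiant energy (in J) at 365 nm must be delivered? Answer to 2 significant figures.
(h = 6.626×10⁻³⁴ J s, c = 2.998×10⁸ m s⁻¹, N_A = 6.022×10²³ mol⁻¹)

150 J

Product: 65.0 μmol = 6.50×10⁻⁵ mol.
Photons that must be absorbed: 6.50×10⁻⁵ / 0.162 = 4.012×10⁻⁴ mol.
Incident photons needed: 4.012×10⁻⁴ / 0.899 = 4.463×10⁻⁴ mol.
Photon energy: hc/λ = 5.442×10⁻¹⁹ J; per mole, 3.277×10⁵ J mol⁻¹.
Energy required: 4.463×10⁻⁴ × 3.277×10⁵ = 150 J.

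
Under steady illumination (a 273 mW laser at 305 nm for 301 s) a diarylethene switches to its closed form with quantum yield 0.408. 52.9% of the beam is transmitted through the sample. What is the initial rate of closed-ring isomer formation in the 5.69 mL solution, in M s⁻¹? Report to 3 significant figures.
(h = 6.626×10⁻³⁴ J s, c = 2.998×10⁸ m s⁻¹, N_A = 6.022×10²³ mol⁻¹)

Photon energy at 305 nm: hc/λ = (6.626×10⁻³⁴)(2.998×10⁸)/(305×10⁻⁹) = 6.513×10⁻¹⁹ J.
Energy delivered: (273 mW)(301 s) = 82.17 J.
Photons incident: 82.17 / 6.513×10⁻¹⁹ = 1.262×10²⁰, i.e. 1.262×10²⁰/6.022×10²³ = 2.096×10⁻⁴ mol.
Fraction absorbed: 1 − 52.9/100 = 0.4710.
Photons absorbed: 0.4710 × 2.096×10⁻⁴ = 9.872×10⁻⁵ mol.
Product formed: 0.408 × 9.872×10⁻⁵ = 4.028×10⁻⁵ mol.
Rate: 4.028×10⁻⁵ mol / (301 s × 0.00569 L) = 2.35×10⁻⁵ M s⁻¹.

2.35×10⁻⁵ M s⁻¹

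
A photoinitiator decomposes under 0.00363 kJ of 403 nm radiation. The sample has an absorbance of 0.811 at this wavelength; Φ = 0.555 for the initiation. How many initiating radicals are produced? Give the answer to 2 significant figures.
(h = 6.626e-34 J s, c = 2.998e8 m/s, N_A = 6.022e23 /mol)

Photon energy at 403 nm: hc/λ = (6.626e-34)(2.998e8)/(403e-9) = 4.929e-19 J.
Incident energy: 0.00363 kJ = 3.63 J.
Photons incident: 3.63 / 4.929e-19 = 7.365e18, i.e. 7.365e18/6.022e23 = 1.223e-5 mol.
Fraction absorbed: 1 − 10^(−0.811) = 0.8455.
Photons absorbed: 0.8455 × 1.223e-5 = 1.034e-5 mol.
Product: Φ × n_abs = 0.555 × 1.034e-5 = 5.739e-6 mol.
As a count: 5.739e-6 × 6.022e23 = 3.5e18.

3.5e18 initiating radicals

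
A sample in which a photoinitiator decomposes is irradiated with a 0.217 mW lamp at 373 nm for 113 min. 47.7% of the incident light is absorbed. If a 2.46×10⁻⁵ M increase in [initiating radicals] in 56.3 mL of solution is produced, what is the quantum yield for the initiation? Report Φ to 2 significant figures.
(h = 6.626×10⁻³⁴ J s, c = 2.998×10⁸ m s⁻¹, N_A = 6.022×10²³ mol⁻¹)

Φ = 0.63

Product: (2.46×10⁻⁵ M)(0.0563 L) = 1.385×10⁻⁶ mol.
Photon energy at 373 nm: hc/λ = (6.626×10⁻³⁴)(2.998×10⁸)/(373×10⁻⁹) = 5.326×10⁻¹⁹ J.
Energy delivered: (0.217 mW)(6780 s) = 1.471 J.
Photons incident: 1.471 / 5.326×10⁻¹⁹ = 2.762×10¹⁸, i.e. 2.762×10¹⁸/6.022×10²³ = 4.587×10⁻⁶ mol.
Photons absorbed: 0.477 × 4.587×10⁻⁶ = 2.188×10⁻⁶ mol.
Φ = 1.385×10⁻⁶ mol / 2.188×10⁻⁶ mol photons = 0.63.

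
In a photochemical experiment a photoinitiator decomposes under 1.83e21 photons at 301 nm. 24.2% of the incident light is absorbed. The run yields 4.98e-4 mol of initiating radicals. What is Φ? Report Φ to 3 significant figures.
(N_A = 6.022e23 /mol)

Moles of photons: 1.83e21 / 6.022e23 = 0.003039 mol.
Photons absorbed: 0.242 × 0.003039 = 7.354e-4 mol.
Φ = 4.98e-4 mol / 7.354e-4 mol photons = 0.677.

Φ = 0.677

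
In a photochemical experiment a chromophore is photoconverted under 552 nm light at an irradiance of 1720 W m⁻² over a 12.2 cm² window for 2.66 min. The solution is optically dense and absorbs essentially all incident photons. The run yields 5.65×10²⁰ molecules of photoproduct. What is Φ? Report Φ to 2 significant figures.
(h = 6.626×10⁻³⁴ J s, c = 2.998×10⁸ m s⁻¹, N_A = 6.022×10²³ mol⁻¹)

Product: 5.65×10²⁰ / 6.022×10²³ = 9.382×10⁻⁴ mol.
Photon energy at 552 nm: hc/λ = (6.626×10⁻³⁴)(2.998×10⁸)/(552×10⁻⁹) = 3.599×10⁻¹⁹ J.
Energy delivered: (1720 W m⁻²)(12.2×10⁻⁴ m²)(159.6 s) = 334.9 J.
Photons incident: 334.9 / 3.599×10⁻¹⁹ = 9.305×10²⁰, i.e. 9.305×10²⁰/6.022×10²³ = 0.001545 mol.
Φ = 9.382×10⁻⁴ mol / 0.001545 mol photons = 0.61.

Φ = 0.61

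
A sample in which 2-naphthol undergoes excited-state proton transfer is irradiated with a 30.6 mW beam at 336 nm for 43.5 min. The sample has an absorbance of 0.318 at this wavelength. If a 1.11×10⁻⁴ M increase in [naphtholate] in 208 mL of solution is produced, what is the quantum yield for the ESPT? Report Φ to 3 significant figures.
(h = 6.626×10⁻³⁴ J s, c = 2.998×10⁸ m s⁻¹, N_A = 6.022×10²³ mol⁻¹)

Φ = 0.198

Product: (1.11×10⁻⁴ M)(0.208 L) = 2.309×10⁻⁵ mol.
Photon energy at 336 nm: hc/λ = (6.626×10⁻³⁴)(2.998×10⁸)/(336×10⁻⁹) = 5.912×10⁻¹⁹ J.
Energy delivered: (30.6 mW)(2610 s) = 79.87 J.
Photons incident: 79.87 / 5.912×10⁻¹⁹ = 1.351×10²⁰, i.e. 1.351×10²⁰/6.022×10²³ = 2.243×10⁻⁴ mol.
Fraction absorbed: 1 − 10^(−0.318) = 0.5192.
Photons absorbed: 0.5192 × 2.243×10⁻⁴ = 1.165×10⁻⁴ mol.
Φ = 2.309×10⁻⁵ mol / 1.165×10⁻⁴ mol photons = 0.198.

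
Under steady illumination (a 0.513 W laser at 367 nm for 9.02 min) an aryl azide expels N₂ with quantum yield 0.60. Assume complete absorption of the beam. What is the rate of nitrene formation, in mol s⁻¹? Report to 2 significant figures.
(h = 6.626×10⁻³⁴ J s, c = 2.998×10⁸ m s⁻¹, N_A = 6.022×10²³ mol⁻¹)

9.4×10⁻⁷ mol s⁻¹

Photon energy at 367 nm: hc/λ = (6.626×10⁻³⁴)(2.998×10⁸)/(367×10⁻⁹) = 5.413×10⁻¹⁹ J.
Energy delivered: (0.513 W)(541.2 s) = 277.6 J.
Photons incident: 277.6 / 5.413×10⁻¹⁹ = 5.128×10²⁰, i.e. 5.128×10²⁰/6.022×10²³ = 8.515×10⁻⁴ mol.
Product formed: 0.60 × 8.515×10⁻⁴ = 5.109×10⁻⁴ mol.
Rate: 5.109×10⁻⁴ / 541.2 s = 9.4×10⁻⁷ mol s⁻¹.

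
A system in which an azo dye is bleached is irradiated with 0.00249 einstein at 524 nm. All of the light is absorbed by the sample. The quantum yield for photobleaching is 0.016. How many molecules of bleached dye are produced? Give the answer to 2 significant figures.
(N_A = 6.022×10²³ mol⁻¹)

2.4×10¹⁹ molecules

Product: Φ × n_abs = 0.016 × 0.00249 = 3.984×10⁻⁵ mol.
As a count: 3.984×10⁻⁵ × 6.022×10²³ = 2.4×10¹⁹.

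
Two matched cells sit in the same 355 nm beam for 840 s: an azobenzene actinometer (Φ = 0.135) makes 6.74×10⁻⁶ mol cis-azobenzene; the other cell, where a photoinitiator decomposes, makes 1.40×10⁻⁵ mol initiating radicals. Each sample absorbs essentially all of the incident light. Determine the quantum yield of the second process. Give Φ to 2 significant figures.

Φ = 0.28

Photons absorbed by the actinometer: 6.74×10⁻⁶ / 0.135 = 4.993×10⁻⁵ mol.
Φ(unknown) = 1.40×10⁻⁵ / 4.993×10⁻⁵ = 0.28.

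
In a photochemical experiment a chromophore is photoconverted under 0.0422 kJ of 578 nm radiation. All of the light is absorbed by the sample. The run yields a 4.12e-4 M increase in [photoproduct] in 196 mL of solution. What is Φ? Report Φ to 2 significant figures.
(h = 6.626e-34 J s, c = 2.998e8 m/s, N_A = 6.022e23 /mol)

Φ = 0.40

Product: (4.12e-4 M)(0.196 L) = 8.075e-5 mol.
Photon energy at 578 nm: hc/λ = (6.626e-34)(2.998e8)/(578e-9) = 3.437e-19 J.
Incident energy: 0.0422 kJ = 42.2 J.
Photons incident: 42.2 / 3.437e-19 = 1.228e20, i.e. 1.228e20/6.022e23 = 2.039e-4 mol.
Φ = 8.075e-5 mol / 2.039e-4 mol photons = 0.40.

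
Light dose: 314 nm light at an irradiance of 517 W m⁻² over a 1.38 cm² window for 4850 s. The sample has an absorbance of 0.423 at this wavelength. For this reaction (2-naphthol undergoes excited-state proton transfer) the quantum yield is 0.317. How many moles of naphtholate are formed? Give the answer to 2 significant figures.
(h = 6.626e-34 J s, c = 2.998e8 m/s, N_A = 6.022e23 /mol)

Photon energy at 314 nm: hc/λ = (6.626e-34)(2.998e8)/(314e-9) = 6.326e-19 J.
Energy delivered: (517 W m⁻²)(1.38e-4 m²)(4850 s) = 346.0 J.
Photons incident: 346.0 / 6.326e-19 = 5.469e20, i.e. 5.469e20/6.022e23 = 9.082e-4 mol.
Fraction absorbed: 1 − 10^(−0.423) = 0.6224.
Photons absorbed: 0.6224 × 9.082e-4 = 5.653e-4 mol.
Product: Φ × n_abs = 0.317 × 5.653e-4 = 1.792e-4 mol.

1.8e-4 mol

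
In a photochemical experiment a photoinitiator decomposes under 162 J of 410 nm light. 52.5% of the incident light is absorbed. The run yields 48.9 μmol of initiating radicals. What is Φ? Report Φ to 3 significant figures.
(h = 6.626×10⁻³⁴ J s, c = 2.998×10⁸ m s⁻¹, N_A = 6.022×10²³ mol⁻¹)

Product: 48.9 μmol = 4.89×10⁻⁵ mol.
Photon energy at 410 nm: hc/λ = (6.626×10⁻³⁴)(2.998×10⁸)/(410×10⁻⁹) = 4.845×10⁻¹⁹ J.
Photons incident: 162 / 4.845×10⁻¹⁹ = 3.344×10²⁰, i.e. 3.344×10²⁰/6.022×10²³ = 5.553×10⁻⁴ mol.
Photons absorbed: 0.525 × 5.553×10⁻⁴ = 2.915×10⁻⁴ mol.
Φ = 4.89×10⁻⁵ mol / 2.915×10⁻⁴ mol photons = 0.168.

Φ = 0.168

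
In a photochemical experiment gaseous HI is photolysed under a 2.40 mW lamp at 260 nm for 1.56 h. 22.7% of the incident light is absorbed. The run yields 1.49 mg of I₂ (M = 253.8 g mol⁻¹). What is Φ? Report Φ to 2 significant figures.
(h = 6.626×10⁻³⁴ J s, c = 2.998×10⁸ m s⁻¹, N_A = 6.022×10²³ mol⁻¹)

Product: 1.49 mg / 253.8 g mol⁻¹ = 5.871×10⁻⁶ mol.
Photon energy at 260 nm: hc/λ = (6.626×10⁻³⁴)(2.998×10⁸)/(260×10⁻⁹) = 7.640×10⁻¹⁹ J.
Energy delivered: (2.40 mW)(5616 s) = 13.48 J.
Photons incident: 13.48 / 7.640×10⁻¹⁹ = 1.764×10¹⁹, i.e. 1.764×10¹⁹/6.022×10²³ = 2.929×10⁻⁵ mol.
Photons absorbed: 0.227 × 2.929×10⁻⁵ = 6.649×10⁻⁶ mol.
Φ = 5.871×10⁻⁶ mol / 6.649×10⁻⁶ mol photons = 0.88.

Φ = 0.88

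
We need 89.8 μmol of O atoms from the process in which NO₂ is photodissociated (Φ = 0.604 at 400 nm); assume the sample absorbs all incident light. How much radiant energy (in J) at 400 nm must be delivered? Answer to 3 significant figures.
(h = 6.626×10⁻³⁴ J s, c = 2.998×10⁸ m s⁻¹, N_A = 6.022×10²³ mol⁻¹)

44.5 J

Product: 89.8 μmol = 8.98×10⁻⁵ mol.
Photons that must be absorbed: 8.98×10⁻⁵ / 0.604 = 1.487×10⁻⁴ mol.
Photon energy: hc/λ = 4.966×10⁻¹⁹ J; per mole, 2.991×10⁵ J mol⁻¹.
Energy required: 1.487×10⁻⁴ × 2.991×10⁵ = 44.5 J.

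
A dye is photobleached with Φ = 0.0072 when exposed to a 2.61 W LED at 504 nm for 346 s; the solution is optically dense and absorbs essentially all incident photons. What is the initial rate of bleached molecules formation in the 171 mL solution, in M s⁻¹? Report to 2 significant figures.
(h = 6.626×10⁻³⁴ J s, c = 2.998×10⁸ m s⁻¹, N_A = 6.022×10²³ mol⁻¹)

Photon energy at 504 nm: hc/λ = (6.626×10⁻³⁴)(2.998×10⁸)/(504×10⁻⁹) = 3.941×10⁻¹⁹ J.
Energy delivered: (2.61 W)(346 s) = 903.1 J.
Photons incident: 903.1 / 3.941×10⁻¹⁹ = 2.292×10²¹, i.e. 2.292×10²¹/6.022×10²³ = 0.003806 mol.
Product formed: 0.0072 × 0.003806 = 2.740×10⁻⁵ mol.
Rate: 2.740×10⁻⁵ mol / (346 s × 0.171 L) = 4.6×10⁻⁷ M s⁻¹.

4.6×10⁻⁷ M s⁻¹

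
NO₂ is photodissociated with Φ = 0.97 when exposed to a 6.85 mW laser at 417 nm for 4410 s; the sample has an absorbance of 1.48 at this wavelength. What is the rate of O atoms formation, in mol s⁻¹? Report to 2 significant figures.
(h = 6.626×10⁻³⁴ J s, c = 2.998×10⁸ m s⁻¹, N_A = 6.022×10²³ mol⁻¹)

Photon energy at 417 nm: hc/λ = (6.626×10⁻³⁴)(2.998×10⁸)/(417×10⁻⁹) = 4.764×10⁻¹⁹ J.
Energy delivered: (6.85 mW)(4410 s) = 30.21 J.
Photons incident: 30.21 / 4.764×10⁻¹⁹ = 6.341×10¹⁹, i.e. 6.341×10¹⁹/6.022×10²³ = 1.053×10⁻⁴ mol.
Fraction absorbed: 1 − 10^(−1.48) = 0.9669.
Photons absorbed: 0.9669 × 1.053×10⁻⁴ = 1.018×10⁻⁴ mol.
Product formed: 0.97 × 1.018×10⁻⁴ = 9.875×10⁻⁵ mol.
Rate: 9.875×10⁻⁵ / 4410 s = 2.2×10⁻⁸ mol s⁻¹.

2.2×10⁻⁸ mol s⁻¹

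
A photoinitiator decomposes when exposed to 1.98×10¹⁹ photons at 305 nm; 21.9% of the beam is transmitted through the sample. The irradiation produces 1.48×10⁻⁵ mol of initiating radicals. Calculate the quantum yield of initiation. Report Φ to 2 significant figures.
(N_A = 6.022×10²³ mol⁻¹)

Φ = 0.58

Moles of photons: 1.98×10¹⁹ / 6.022×10²³ = 3.288×10⁻⁵ mol.
Fraction absorbed: 1 − 21.9/100 = 0.7810.
Photons absorbed: 0.7810 × 3.288×10⁻⁵ = 2.568×10⁻⁵ mol.
Φ = 1.48×10⁻⁵ mol / 2.568×10⁻⁵ mol photons = 0.58.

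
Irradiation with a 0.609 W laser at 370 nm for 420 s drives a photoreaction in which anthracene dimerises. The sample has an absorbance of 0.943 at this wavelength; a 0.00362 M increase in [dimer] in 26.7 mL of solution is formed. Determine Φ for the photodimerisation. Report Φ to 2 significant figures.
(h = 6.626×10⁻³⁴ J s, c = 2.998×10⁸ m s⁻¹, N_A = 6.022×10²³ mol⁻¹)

Product: (0.00362 M)(0.0267 L) = 9.665×10⁻⁵ mol.
Photon energy at 370 nm: hc/λ = (6.626×10⁻³⁴)(2.998×10⁸)/(370×10⁻⁹) = 5.369×10⁻¹⁹ J.
Energy delivered: (0.609 W)(420 s) = 255.8 J.
Photons incident: 255.8 / 5.369×10⁻¹⁹ = 4.764×10²⁰, i.e. 4.764×10²⁰/6.022×10²³ = 7.911×10⁻⁴ mol.
Fraction absorbed: 1 − 10^(−0.943) = 0.8860.
Photons absorbed: 0.8860 × 7.911×10⁻⁴ = 7.009×10⁻⁴ mol.
Φ = 9.665×10⁻⁵ mol / 7.009×10⁻⁴ mol photons = 0.14.

Φ = 0.14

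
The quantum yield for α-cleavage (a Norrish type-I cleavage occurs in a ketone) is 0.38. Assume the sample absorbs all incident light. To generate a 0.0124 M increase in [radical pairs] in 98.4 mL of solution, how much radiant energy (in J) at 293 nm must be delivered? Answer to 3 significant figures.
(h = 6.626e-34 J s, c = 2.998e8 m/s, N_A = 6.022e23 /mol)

Product: (0.0124 M)(0.0984 L) = 0.001220 mol.
Photons that must be absorbed: 0.001220 / 0.38 = 0.003211 mol.
Photon energy: hc/λ = 6.780e-19 J; per mole, 4.083e5 J mol⁻¹.
Energy required: 0.003211 × 4.083e5 = 1310 J.

1310 J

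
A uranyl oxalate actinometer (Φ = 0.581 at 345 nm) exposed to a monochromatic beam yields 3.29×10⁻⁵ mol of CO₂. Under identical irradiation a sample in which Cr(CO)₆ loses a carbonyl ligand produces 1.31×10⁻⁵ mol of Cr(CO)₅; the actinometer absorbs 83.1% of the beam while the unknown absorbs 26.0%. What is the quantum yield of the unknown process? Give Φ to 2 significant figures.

Photons absorbed by the actinometer: 3.29×10⁻⁵ / 0.581 = 5.663×10⁻⁵ mol.
Incident flux: 5.663×10⁻⁵ / 0.831 = 6.815×10⁻⁵ einstein.
Absorbed by unknown: 0.260 × 6.815×10⁻⁵ = 1.772×10⁻⁵ mol.
Φ(unknown) = 1.31×10⁻⁵ / 1.772×10⁻⁵ = 0.74.

Φ = 0.74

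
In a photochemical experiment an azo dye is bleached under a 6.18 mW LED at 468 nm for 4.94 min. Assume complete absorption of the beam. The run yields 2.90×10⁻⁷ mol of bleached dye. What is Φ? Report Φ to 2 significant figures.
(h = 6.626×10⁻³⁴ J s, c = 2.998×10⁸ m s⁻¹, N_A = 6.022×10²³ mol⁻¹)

Φ = 0.040

Photon energy at 468 nm: hc/λ = (6.626×10⁻³⁴)(2.998×10⁸)/(468×10⁻⁹) = 4.245×10⁻¹⁹ J.
Energy delivered: (6.18 mW)(296.4 s) = 1.832 J.
Photons incident: 1.832 / 4.245×10⁻¹⁹ = 4.316×10¹⁸, i.e. 4.316×10¹⁸/6.022×10²³ = 7.167×10⁻⁶ mol.
Φ = 2.90×10⁻⁷ mol / 7.167×10⁻⁶ mol photons = 0.040.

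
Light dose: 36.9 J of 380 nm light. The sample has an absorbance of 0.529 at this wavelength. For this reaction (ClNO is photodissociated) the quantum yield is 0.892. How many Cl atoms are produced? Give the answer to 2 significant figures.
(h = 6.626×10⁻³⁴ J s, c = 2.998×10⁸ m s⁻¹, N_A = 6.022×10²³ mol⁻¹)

Photon energy at 380 nm: hc/λ = (6.626×10⁻³⁴)(2.998×10⁸)/(380×10⁻⁹) = 5.228×10⁻¹⁹ J.
Photons incident: 36.9 / 5.228×10⁻¹⁹ = 7.058×10¹⁹, i.e. 7.058×10¹⁹/6.022×10²³ = 1.172×10⁻⁴ mol.
Fraction absorbed: 1 − 10^(−0.529) = 0.7042.
Photons absorbed: 0.7042 × 1.172×10⁻⁴ = 8.253×10⁻⁵ mol.
Product: Φ × n_abs = 0.892 × 8.253×10⁻⁵ = 7.362×10⁻⁵ mol.
As a count: 7.362×10⁻⁵ × 6.022×10²³ = 4.4×10¹⁹.

4.4×10¹⁹ atoms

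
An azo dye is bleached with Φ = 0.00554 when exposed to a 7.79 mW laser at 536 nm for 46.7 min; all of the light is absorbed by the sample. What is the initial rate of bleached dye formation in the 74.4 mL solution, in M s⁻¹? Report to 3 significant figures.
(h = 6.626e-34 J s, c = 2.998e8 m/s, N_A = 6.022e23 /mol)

Photon energy at 536 nm: hc/λ = (6.626e-34)(2.998e8)/(536e-9) = 3.706e-19 J.
Energy delivered: (7.79 mW)(2802 s) = 21.83 J.
Photons incident: 21.83 / 3.706e-19 = 5.890e19, i.e. 5.890e19/6.022e23 = 9.781e-5 mol.
Product formed: 0.00554 × 9.781e-5 = 5.419e-7 mol.
Rate: 5.419e-7 mol / (2802 s × 0.0744 L) = 2.60e-9 M s⁻¹.

2.60e-9 M s⁻¹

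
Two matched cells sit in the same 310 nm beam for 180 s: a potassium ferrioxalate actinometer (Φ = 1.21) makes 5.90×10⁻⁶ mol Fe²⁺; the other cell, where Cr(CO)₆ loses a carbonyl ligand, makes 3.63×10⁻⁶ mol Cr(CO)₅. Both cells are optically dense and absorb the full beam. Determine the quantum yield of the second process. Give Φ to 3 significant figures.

Φ = 0.744

Photons absorbed by the actinometer: 5.90×10⁻⁶ / 1.21 = 4.876×10⁻⁶ mol.
Φ(unknown) = 3.63×10⁻⁶ / 4.876×10⁻⁶ = 0.744.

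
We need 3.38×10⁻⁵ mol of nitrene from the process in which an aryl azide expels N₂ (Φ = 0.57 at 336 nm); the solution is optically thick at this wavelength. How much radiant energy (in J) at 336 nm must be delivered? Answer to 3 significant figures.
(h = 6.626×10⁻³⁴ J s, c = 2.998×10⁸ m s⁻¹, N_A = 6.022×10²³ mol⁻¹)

Photons that must be absorbed: 3.38×10⁻⁵ / 0.57 = 5.930×10⁻⁵ mol.
Photon energy: hc/λ = 5.912×10⁻¹⁹ J; per mole, 3.560×10⁵ J mol⁻¹.
Energy required: 5.930×10⁻⁵ × 3.560×10⁵ = 21.1 J.

21.1 J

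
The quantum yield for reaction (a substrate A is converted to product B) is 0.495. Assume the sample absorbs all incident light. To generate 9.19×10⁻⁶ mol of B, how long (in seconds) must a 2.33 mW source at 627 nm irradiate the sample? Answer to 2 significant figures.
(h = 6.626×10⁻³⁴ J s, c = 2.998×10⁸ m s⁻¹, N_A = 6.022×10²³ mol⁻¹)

t ≈ 1500 s

Photons that must be absorbed: 9.19×10⁻⁶ / 0.495 = 1.857×10⁻⁵ mol.
Photon energy: hc/λ = 3.168×10⁻¹⁹ J; per mole, 1.908×10⁵ J mol⁻¹.
Energy required: 1.857×10⁻⁵ × 1.908×10⁵ = 3.543 J.
Time: 3.543 J / 0.00233 W = 1500 s.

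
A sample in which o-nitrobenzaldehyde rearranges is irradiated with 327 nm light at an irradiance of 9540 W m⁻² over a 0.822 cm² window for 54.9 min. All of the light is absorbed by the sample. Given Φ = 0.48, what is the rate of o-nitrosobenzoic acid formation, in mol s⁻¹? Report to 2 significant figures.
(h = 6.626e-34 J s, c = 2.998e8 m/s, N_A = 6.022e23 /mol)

Photon energy at 327 nm: hc/λ = (6.626e-34)(2.998e8)/(327e-9) = 6.075e-19 J.
Energy delivered: (9540 W m⁻²)(0.822e-4 m²)(3294 s) = 2583 J.
Photons incident: 2583 / 6.075e-19 = 4.252e21, i.e. 4.252e21/6.022e23 = 0.007061 mol.
Product formed: 0.48 × 0.007061 = 0.003389 mol.
Rate: 0.003389 / 3294 s = 1.0e-6 mol s⁻¹.

1.0e-6 mol s⁻¹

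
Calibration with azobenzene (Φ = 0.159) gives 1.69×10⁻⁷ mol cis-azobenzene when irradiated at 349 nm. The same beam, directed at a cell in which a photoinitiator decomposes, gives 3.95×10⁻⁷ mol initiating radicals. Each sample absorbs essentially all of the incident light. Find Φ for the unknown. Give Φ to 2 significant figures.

Φ = 0.37

Photons absorbed by the actinometer: 1.69×10⁻⁷ / 0.159 = 1.063×10⁻⁶ mol.
Φ(unknown) = 3.95×10⁻⁷ / 1.063×10⁻⁶ = 0.37.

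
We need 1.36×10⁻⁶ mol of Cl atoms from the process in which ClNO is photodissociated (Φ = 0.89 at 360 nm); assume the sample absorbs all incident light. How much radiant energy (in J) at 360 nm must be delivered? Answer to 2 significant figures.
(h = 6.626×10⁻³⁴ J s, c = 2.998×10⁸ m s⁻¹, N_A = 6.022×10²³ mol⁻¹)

0.51 J

Photons that must be absorbed: 1.36×10⁻⁶ / 0.89 = 1.528×10⁻⁶ mol.
Photon energy: hc/λ = 5.518×10⁻¹⁹ J; per mole, 3.323×10⁵ J mol⁻¹.
Energy required: 1.528×10⁻⁶ × 3.323×10⁵ = 0.51 J.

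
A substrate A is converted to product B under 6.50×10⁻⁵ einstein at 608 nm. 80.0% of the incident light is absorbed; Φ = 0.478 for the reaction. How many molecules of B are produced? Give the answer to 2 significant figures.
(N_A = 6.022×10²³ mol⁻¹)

1.5×10¹⁹ molecules

Photons absorbed: 0.800 × 6.50×10⁻⁵ = 5.200×10⁻⁵ mol.
Product: Φ × n_abs = 0.478 × 5.200×10⁻⁵ = 2.486×10⁻⁵ mol.
As a count: 2.486×10⁻⁵ × 6.022×10²³ = 1.5×10¹⁹.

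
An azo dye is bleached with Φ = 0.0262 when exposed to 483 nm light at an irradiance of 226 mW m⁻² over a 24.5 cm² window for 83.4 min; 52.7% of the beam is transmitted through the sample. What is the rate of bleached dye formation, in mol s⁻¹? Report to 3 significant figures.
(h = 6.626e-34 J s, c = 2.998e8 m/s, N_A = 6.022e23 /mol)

Photon energy at 483 nm: hc/λ = (6.626e-34)(2.998e8)/(483e-9) = 4.113e-19 J.
Energy delivered: (226 mW m⁻²)(24.5e-4 m²)(5004 s) = 2.771 J.
Photons incident: 2.771 / 4.113e-19 = 6.737e18, i.e. 6.737e18/6.022e23 = 1.119e-5 mol.
Fraction absorbed: 1 − 52.7/100 = 0.4730.
Photons absorbed: 0.4730 × 1.119e-5 = 5.293e-6 mol.
Product formed: 0.0262 × 5.293e-6 = 1.387e-7 mol.
Rate: 1.387e-7 / 5004 s = 2.77e-11 mol s⁻¹.

2.77e-11 mol s⁻¹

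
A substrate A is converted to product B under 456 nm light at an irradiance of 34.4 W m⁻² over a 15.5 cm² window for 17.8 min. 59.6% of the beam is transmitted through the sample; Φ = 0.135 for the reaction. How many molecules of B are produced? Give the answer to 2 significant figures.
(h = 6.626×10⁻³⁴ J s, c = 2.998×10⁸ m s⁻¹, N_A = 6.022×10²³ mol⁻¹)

7.1×10¹⁸ molecules

Photon energy at 456 nm: hc/λ = (6.626×10⁻³⁴)(2.998×10⁸)/(456×10⁻⁹) = 4.356×10⁻¹⁹ J.
Energy delivered: (34.4 W m⁻²)(15.5×10⁻⁴ m²)(1068 s) = 56.95 J.
Photons incident: 56.95 / 4.356×10⁻¹⁹ = 1.307×10²⁰, i.e. 1.307×10²⁰/6.022×10²³ = 2.170×10⁻⁴ mol.
Fraction absorbed: 1 − 59.6/100 = 0.4040.
Photons absorbed: 0.4040 × 2.170×10⁻⁴ = 8.767×10⁻⁵ mol.
Product: Φ × n_abs = 0.135 × 8.767×10⁻⁵ = 1.184×10⁻⁵ mol.
As a count: 1.184×10⁻⁵ × 6.022×10²³ = 7.1×10¹⁸.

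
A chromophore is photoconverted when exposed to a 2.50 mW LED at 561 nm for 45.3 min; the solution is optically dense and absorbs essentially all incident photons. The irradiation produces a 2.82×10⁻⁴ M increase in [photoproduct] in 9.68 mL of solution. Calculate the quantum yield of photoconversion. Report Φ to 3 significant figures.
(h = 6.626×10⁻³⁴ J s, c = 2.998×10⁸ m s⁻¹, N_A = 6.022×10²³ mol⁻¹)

Product: (2.82×10⁻⁴ M)(0.00968 L) = 2.730×10⁻⁶ mol.
Photon energy at 561 nm: hc/λ = (6.626×10⁻³⁴)(2.998×10⁸)/(561×10⁻⁹) = 3.541×10⁻¹⁹ J.
Energy delivered: (2.50 mW)(2718 s) = 6.795 J.
Photons incident: 6.795 / 3.541×10⁻¹⁹ = 1.919×10¹⁹, i.e. 1.919×10¹⁹/6.022×10²³ = 3.187×10⁻⁵ mol.
Φ = 2.730×10⁻⁶ mol / 3.187×10⁻⁵ mol photons = 0.0857.

Φ = 0.0857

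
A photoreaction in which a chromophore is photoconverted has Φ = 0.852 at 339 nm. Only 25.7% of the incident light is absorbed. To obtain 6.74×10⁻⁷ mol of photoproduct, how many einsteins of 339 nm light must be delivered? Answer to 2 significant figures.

Photons that must be absorbed: 6.74×10⁻⁷ / 0.852 = 7.911×10⁻⁷ mol.
Incident photons needed: 7.911×10⁻⁷ / 0.257 = 3.078×10⁻⁶ mol.

3.1×10⁻⁶ einstein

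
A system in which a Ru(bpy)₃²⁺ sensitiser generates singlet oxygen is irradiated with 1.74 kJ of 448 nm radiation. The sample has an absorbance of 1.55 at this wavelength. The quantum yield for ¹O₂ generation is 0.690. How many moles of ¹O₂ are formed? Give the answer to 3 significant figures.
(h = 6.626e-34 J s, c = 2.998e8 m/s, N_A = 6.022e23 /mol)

0.00437 mol

Photon energy at 448 nm: hc/λ = (6.626e-34)(2.998e8)/(448e-9) = 4.434e-19 J.
Incident energy: 1.74 kJ = 1740 J.
Photons incident: 1740 / 4.434e-19 = 3.924e21, i.e. 3.924e21/6.022e23 = 0.006516 mol.
Fraction absorbed: 1 − 10^(−1.55) = 0.9718.
Photons absorbed: 0.9718 × 0.006516 = 0.006332 mol.
Product: Φ × n_abs = 0.690 × 0.006332 = 0.004369 mol.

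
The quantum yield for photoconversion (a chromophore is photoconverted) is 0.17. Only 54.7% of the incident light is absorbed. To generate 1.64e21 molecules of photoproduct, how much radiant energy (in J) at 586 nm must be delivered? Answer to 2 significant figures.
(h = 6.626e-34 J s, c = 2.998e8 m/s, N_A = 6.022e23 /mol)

6000 J

Product: 1.64e21 / 6.022e23 = 0.002723 mol.
Photons that must be absorbed: 0.002723 / 0.17 = 0.01602 mol.
Incident photons needed: 0.01602 / 0.547 = 0.02929 mol.
Photon energy: hc/λ = 3.390e-19 J; per mole, 2.041e5 J mol⁻¹.
Energy required: 0.02929 × 2.041e5 = 6000 J.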